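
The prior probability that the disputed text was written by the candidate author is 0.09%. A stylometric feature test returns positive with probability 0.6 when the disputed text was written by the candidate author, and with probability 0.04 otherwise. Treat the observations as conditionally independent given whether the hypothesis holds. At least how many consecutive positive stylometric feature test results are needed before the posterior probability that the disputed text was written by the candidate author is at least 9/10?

4

Prior odds = 0.0009/0.9991 = 9/9991.
Likelihood ratio of a positive result = 0.6/0.04 = 15.
Target odds: 0.9 ÷ 0.1 = 9.
Require 15ⁿ ≥ 9 ÷ (9/9991) = 9991.
15³ = 3375 falls short of 9991 but 15⁴ = 50625 reaches it, so n = 4.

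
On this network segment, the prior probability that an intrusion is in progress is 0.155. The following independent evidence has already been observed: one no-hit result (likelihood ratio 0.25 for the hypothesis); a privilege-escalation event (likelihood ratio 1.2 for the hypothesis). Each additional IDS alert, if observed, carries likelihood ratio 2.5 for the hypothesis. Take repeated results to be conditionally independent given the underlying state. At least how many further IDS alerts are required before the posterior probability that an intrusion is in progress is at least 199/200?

Prior odds = 0.155/0.845 = 31/169.
Combined Bayes factor of the evidence already in hand = 0.25 × 1.2 = 0.3.
Odds after that evidence = (31/169) × 0.3 = 93/1690.
Target odds = 0.995/0.005 = 199.
Need 2.5ⁿ ≥ 199 ÷ (93/1690) = 336310/93.
2.5⁸ = 390625/256 falls short of 336310/93 but 2.5⁹ = 1953125/512 reaches it, so n = 9.

9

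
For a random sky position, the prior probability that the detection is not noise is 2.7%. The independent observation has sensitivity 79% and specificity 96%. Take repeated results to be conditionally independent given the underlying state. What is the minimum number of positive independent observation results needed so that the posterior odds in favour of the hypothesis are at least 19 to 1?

3

Prior odds: 0.027 ÷ 0.973 = 27/973.
False-positive rate = 1 − 0.96 = 0.04; likelihood ratio of a positive = 0.79/0.04 = 19.75.
Target odds = 19.
Need (27/973) × 19.75ⁿ ≥ 19, i.e. 19.75ⁿ ≥ 18487/27.
19.75² = 390.0625 falls short of 18487/27 but 19.75³ = 7703.734375 reaches it, so n = 3.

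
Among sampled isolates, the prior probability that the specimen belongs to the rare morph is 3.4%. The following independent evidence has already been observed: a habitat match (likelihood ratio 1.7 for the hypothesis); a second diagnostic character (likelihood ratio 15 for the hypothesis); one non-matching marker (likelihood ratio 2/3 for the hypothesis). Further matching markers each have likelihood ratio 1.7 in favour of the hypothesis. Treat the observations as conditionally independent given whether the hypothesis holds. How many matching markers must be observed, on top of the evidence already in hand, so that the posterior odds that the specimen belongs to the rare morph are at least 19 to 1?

7

Prior odds = 0.034/0.966 = 17/483.
Combined Bayes factor of the evidence already in hand = 1.7 × 15 × (2/3) = 17.
Odds after that evidence = (17/483) × 17 = 289/483.
Target odds = 19.
Need 1.7ⁿ ≥ 19 ÷ (289/483) = 9177/289.
1.7⁶ = 24137569/1000000 falls short of 9177/289 but 1.7⁷ = 410338673/10000000 reaches it, so n = 7.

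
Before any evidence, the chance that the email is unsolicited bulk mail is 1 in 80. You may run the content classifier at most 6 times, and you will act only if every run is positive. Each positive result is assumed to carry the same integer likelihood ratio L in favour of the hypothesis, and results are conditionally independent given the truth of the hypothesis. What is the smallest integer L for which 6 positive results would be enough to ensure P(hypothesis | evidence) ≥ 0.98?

Prior odds = 0.0125/0.9875 = 1/79.
Target odds = 0.98/0.02 = 49.
Need L⁶ ≥ 49 ÷ (1/79) = 3871.
3⁶ = 729 < 3871 ≤ 4096 = 4⁶, so L = 4.

4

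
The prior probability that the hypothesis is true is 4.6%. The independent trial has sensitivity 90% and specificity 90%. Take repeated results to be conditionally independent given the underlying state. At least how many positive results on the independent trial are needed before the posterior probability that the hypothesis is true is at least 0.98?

4

Prior odds: 0.046 ÷ 0.954 = 23/477.
False-positive rate = 1 − 0.9 = 0.1; likelihood ratio of a positive = 0.9/0.1 = 9.
Target posterior odds = 0.98/0.02 = 49.
Need (23/477) × 9ⁿ ≥ 49, i.e. 9ⁿ ≥ 23373/23.
9³ = 729 falls short of 23373/23 but 9⁴ = 6561 reaches it, so n = 4.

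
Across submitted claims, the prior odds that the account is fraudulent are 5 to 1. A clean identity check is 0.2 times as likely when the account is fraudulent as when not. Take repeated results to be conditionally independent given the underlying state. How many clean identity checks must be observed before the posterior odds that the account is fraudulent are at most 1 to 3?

2

Prior odds = 5.
Likelihood ratio per clean identity check = 0.2.
Target odds = 1/3.
Require 0.2ⁿ ≤ 1/3 ÷ 5 = 1/15.
0.2¹ = 0.2 is still above 1/15 but 0.2² = 0.04 is at or below it, so n = 2.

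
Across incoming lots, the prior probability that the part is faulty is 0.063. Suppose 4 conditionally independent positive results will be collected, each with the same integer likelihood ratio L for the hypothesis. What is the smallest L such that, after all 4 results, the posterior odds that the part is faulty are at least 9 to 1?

4

Prior odds = 0.063/0.937 = 63/937.
Target odds = 9.
Need L⁴ ≥ 9 ÷ (63/937) = 937/7.
3⁴ = 81 < 937/7 ≤ 256 = 4⁴, so L = 4.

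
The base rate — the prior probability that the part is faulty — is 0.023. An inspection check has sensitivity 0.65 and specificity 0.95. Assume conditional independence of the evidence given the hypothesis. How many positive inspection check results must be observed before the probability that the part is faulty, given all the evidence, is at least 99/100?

4

Prior odds = 0.023/0.977 = 23/977.
False-positive rate = 1 − 0.95 = 0.05; likelihood ratio of a positive = 0.65/0.05 = 13.
Target posterior odds = 0.99/0.01 = 99.
Need (23/977) × 13ⁿ ≥ 99, i.e. 13ⁿ ≥ 96723/23.
13³ = 2197 falls short of 96723/23 but 13⁴ = 28561 reaches it, so n = 4.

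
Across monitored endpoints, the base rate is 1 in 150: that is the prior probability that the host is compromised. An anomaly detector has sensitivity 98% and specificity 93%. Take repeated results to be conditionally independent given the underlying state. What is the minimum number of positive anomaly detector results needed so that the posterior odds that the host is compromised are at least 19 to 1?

Prior odds = (1/150)/(149/150) = 1/149.
False-positive rate = 1 − 0.93 = 0.07; likelihood ratio of a positive = 0.98/0.07 = 14.
Target odds = 19.
Need (1/149) × 14ⁿ ≥ 19, i.e. 14ⁿ ≥ 2831.
14³ = 2744 falls short of 2831 but 14⁴ = 38416 reaches it, so n = 4.

4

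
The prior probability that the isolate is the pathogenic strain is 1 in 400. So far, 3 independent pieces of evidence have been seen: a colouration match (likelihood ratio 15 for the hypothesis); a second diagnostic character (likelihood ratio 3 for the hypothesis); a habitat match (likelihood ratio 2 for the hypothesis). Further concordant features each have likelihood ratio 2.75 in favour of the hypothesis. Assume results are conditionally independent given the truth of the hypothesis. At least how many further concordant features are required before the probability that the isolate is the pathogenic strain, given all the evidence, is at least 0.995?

7

Prior odds = 0.0025/0.9975 = 1/399.
Combined Bayes factor of the evidence already in hand = 15 × 3 × 2 = 90.
Odds after that evidence = (1/399) × 90 = 30/133.
Target odds = 0.995/0.005 = 199.
Need 2.75ⁿ ≥ 199 ÷ (30/133) = 26467/30.
2.75⁶ = 1771561/4096 falls short of 26467/30 but 2.75⁷ = 19487171/16384 reaches it, so n = 7.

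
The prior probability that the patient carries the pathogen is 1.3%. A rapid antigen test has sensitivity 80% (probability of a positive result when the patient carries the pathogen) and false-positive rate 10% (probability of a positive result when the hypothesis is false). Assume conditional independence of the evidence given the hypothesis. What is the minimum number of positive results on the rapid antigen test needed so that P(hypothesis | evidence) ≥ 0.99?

5

Prior odds = 0.013/0.987 = 13/987.
Likelihood ratio of a positive result = 0.8/0.1 = 8.
Target odds: 0.99 ÷ 0.01 = 99.
Need (13/987) × 8ⁿ ≥ 99, i.e. 8ⁿ ≥ 97713/13.
8⁴ = 4096 falls short of 97713/13 but 8⁵ = 32768 reaches it, so n = 5.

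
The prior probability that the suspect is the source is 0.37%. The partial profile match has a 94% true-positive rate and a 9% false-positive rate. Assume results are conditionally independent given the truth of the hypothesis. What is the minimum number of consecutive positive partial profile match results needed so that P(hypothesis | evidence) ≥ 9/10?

4

Prior odds = 0.0037/0.9963 = 37/9963.
Likelihood ratio of a positive result = 0.94/0.09 = 94/9.
Target odds: 0.9 ÷ 0.1 = 9.
Require (94/9)ⁿ ≥ 9 ÷ (37/9963) = 89667/37.
(94/9)³ = 830584/729 falls short of 89667/37 but (94/9)⁴ = 78074896/6561 reaches it, so n = 4.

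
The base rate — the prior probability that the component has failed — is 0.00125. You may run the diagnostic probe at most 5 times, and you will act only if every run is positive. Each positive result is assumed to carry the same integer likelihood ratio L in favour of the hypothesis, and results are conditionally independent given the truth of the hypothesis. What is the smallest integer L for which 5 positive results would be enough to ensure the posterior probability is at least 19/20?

Prior odds = 0.00125/0.99875 = 1/799.
Target odds = 0.95/0.05 = 19.
Need L⁵ ≥ 19 ÷ (1/799) = 15181.
6⁵ = 7776 < 15181 ≤ 16807 = 7⁵, so L = 7.

7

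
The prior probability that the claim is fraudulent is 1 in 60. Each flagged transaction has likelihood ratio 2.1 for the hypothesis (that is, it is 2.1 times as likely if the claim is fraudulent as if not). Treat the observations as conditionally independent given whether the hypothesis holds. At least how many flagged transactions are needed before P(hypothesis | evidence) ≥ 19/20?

Prior odds = (1/60)/(59/60) = 1/59.
Likelihood ratio per flagged transaction = 2.1.
Target posterior odds = 0.95/0.05 = 19.
Need (1/59) × 2.1ⁿ ≥ 19, i.e. 2.1ⁿ ≥ 1121.
2.1⁹ ≈794.28 falls short of 1121 but 2.1¹⁰ ≈1667.99 reaches it, so n = 10.

10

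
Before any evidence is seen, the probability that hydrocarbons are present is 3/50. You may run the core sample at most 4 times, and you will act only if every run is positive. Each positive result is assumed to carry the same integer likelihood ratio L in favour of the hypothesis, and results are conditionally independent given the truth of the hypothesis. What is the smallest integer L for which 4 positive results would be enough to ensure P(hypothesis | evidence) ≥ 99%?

Prior odds = 0.06/0.94 = 3/47.
Target odds = 0.99/0.01 = 99.
Need L⁴ ≥ 99 ÷ (3/47) = 1551.
6⁴ = 1296 < 1551 ≤ 2401 = 7⁴, so L = 7.

7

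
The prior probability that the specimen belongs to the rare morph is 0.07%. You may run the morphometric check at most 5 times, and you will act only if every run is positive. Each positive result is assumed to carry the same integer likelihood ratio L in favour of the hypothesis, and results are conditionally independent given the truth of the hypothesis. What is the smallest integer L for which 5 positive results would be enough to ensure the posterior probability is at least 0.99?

Prior odds = 0.0007/0.9993 = 7/9993.
Target odds = 0.99/0.01 = 99.
Need L⁵ ≥ 99 ÷ (7/9993) = 989307/7.
10⁵ = 100000 < 989307/7 ≤ 161051 = 11⁵, so L = 11.

11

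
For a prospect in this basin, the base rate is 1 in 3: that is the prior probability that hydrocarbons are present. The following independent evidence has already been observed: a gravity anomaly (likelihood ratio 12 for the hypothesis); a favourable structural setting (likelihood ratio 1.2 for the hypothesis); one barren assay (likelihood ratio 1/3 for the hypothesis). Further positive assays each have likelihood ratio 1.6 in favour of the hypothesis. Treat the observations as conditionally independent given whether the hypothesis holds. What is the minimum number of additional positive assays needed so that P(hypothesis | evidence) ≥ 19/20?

5

Prior odds = (1/3)/(2/3) = 0.5.
Combined Bayes factor of the evidence already in hand = 12 × 1.2 × (1/3) = 4.8.
Odds after that evidence = 0.5 × 4.8 = 2.4.
Target odds = 0.95/0.05 = 19.
Need 1.6ⁿ ≥ 19 ÷ 2.4 = 95/12.
1.6⁴ = 6.5536 falls short of 95/12 but 1.6⁵ = 10.48576 reaches it, so n = 5.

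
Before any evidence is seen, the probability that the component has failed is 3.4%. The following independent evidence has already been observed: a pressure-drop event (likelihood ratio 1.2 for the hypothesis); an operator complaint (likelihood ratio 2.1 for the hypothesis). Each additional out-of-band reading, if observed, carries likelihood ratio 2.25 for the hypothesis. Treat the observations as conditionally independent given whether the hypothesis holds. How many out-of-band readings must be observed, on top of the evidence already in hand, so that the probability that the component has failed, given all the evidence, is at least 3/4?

5

Prior odds = 0.034/0.966 = 17/483.
Combined Bayes factor of the evidence already in hand = 1.2 × 2.1 = 2.52.
Odds after that evidence = (17/483) × 2.52 = 51/575.
Target odds = 0.75/0.25 = 3.
Need 2.25ⁿ ≥ 3 ÷ (51/575) = 575/17.
2.25⁴ = 25.62890625 falls short of 575/17 but 2.25⁵ = 59049/1024 reaches it, so n = 5.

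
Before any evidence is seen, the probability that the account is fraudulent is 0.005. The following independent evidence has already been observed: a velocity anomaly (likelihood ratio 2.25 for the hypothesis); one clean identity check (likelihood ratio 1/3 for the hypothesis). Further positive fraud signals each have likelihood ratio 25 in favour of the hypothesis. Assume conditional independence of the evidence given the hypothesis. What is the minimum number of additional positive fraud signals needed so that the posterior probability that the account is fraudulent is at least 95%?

Prior odds = 0.005/0.995 = 1/199.
Combined Bayes factor of the evidence already in hand = 2.25 × (1/3) = 0.75.
Odds after that evidence = (1/199) × 0.75 = 3/796.
Target odds = 0.95/0.05 = 19.
Need 25ⁿ ≥ 19 ÷ (3/796) = 15124/3.
25² = 625 falls short of 15124/3 but 25³ = 15625 reaches it, so n = 3.

3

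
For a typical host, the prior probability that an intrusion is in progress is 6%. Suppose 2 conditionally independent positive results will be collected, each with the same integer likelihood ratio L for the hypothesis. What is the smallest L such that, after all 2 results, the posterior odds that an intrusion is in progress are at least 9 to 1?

Prior odds = 0.06/0.94 = 3/47.
Target odds = 9.
Need L² ≥ 9 ÷ (3/47) = 141.
11² = 121 < 141 ≤ 144 = 12², so L = 12.

12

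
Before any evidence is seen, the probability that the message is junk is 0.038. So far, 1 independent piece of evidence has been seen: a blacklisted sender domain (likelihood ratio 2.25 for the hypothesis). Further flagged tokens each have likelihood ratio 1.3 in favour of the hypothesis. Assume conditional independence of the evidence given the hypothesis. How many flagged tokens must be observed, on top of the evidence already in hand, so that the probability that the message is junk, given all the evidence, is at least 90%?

18

Prior odds = 0.038/0.962 = 19/481.
Bayes factor of the evidence already in hand = 2.25.
Odds after that evidence = (19/481) × 2.25 = 171/1924.
Target odds = 0.9/0.1 = 9.
Need 1.3ⁿ ≥ 9 ÷ (171/1924) = 1924/19.
1.3¹⁷ ≈86.5042 falls short of 1924/19 but 1.3¹⁸ ≈112.455 reaches it, so n = 18.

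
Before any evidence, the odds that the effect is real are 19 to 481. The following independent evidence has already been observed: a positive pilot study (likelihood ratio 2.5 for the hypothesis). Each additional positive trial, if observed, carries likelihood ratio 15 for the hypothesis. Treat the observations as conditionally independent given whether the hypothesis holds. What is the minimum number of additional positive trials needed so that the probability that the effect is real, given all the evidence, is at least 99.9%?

Prior odds = 19/481.
Bayes factor of the evidence already in hand = 2.5.
Odds after that evidence = (19/481) × 2.5 = 95/962.
Target odds = 0.999/0.001 = 999.
Need 15ⁿ ≥ 999 ÷ (95/962) = 961038/95.
15³ = 3375 falls short of 961038/95 but 15⁴ = 50625 reaches it, so n = 4.

4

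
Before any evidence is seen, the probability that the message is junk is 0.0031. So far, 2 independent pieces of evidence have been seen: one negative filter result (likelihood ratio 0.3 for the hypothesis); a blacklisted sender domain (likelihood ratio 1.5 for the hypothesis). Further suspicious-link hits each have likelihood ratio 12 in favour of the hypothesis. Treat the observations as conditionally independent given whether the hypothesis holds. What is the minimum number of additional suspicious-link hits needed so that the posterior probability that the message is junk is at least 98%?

5

Prior odds = 0.0031/0.9969 = 31/9969.
Combined Bayes factor of the evidence already in hand = 0.3 × 1.5 = 0.45.
Odds after that evidence = (31/9969) × 0.45 = 93/66460.
Target odds = 0.98/0.02 = 49.
Need 12ⁿ ≥ 49 ÷ (93/66460) = 3256540/93.
12⁴ = 20736 falls short of 3256540/93 but 12⁵ = 248832 reaches it, so n = 5.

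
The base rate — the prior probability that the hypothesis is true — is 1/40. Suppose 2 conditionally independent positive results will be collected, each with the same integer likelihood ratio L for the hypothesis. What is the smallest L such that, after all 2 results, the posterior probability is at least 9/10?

19

Prior odds = 0.025/0.975 = 1/39.
Target odds = 0.9/0.1 = 9.
Need L² ≥ 9 ÷ (1/39) = 351.
18² = 324 < 351 ≤ 361 = 19², so L = 19.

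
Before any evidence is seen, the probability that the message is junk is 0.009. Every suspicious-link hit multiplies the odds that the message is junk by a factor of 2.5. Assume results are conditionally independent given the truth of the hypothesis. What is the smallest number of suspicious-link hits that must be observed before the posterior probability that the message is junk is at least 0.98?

10

Prior odds: 0.009 ÷ 0.991 = 9/991.
Likelihood ratio per suspicious-link hit = 2.5.
Target odds: 0.98 ÷ 0.02 = 49.
Require 2.5ⁿ ≥ 49 ÷ (9/991) = 48559/9.
2.5⁹ = 1953125/512 falls short of 48559/9 but 2.5¹⁰ = 9765625/1024 reaches it, so n = 10.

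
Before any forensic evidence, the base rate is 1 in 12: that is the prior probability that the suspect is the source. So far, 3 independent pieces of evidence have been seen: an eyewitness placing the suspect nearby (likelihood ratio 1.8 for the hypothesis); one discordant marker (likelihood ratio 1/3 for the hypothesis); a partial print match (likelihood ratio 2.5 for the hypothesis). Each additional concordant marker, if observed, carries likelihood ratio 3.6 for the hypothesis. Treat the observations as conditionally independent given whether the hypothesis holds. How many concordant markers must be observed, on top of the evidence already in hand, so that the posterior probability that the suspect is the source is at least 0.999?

7

Prior odds = (1/12)/(11/12) = 1/11.
Combined Bayes factor of the evidence already in hand = 1.8 × (1/3) × 2.5 = 1.5.
Odds after that evidence = (1/11) × 1.5 = 3/22.
Target odds = 0.999/0.001 = 999.
Need 3.6ⁿ ≥ 999 ÷ (3/22) = 7326.
3.6⁶ = 34012224/15625 falls short of 7326 but 3.6⁷ = 612220032/78125 reaches it, so n = 7.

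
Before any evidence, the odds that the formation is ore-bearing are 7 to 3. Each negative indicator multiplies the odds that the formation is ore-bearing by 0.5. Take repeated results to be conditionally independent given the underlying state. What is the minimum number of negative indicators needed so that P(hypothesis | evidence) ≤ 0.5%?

9

Prior odds = 7/3.
Likelihood ratio per negative indicator = 0.5.
Target posterior odds = 0.005/0.995 = 1/199.
Require 0.5ⁿ ≤ 1/199 ÷ (7/3) = 3/1393.
0.5⁸ = 0.00390625 is still above 3/1393 but 0.5⁹ = 0.001953125 is at or below it, so n = 9.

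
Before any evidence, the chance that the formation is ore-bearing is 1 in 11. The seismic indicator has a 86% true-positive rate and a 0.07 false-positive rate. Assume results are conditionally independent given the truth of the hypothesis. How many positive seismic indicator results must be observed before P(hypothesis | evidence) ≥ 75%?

2

Prior odds: (1/11) ÷ (10/11) = 0.1.
Likelihood ratio of a positive result = 0.86/0.07 = 86/7.
Target odds: 0.75 ÷ 0.25 = 3.
Require (86/7)ⁿ ≥ 3 ÷ 0.1 = 30.
(86/7)¹ = 86/7 falls short of 30 but (86/7)² = 7396/49 reaches it, so n = 2.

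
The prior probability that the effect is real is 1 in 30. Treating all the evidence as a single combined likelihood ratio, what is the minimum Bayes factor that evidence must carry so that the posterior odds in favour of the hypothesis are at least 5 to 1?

145

Prior odds = (1/30)/(29/30) = 1/29.
Target odds = 5.
Required Bayes factor = 5 ÷ (1/29) = 145.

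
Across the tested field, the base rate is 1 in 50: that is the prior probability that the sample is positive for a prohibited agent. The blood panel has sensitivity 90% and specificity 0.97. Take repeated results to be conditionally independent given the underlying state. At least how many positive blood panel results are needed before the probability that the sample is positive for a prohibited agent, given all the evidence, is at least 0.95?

3

Prior odds: 0.02 ÷ 0.98 = 1/49.
False-positive rate = 1 − 0.97 = 0.03; likelihood ratio of a positive = 0.9/0.03 = 30.
Target odds: 0.95 ÷ 0.05 = 19.
Need (1/49) × 30ⁿ ≥ 19, i.e. 30ⁿ ≥ 931.
30² = 900 falls short of 931 but 30³ = 27000 reaches it, so n = 3.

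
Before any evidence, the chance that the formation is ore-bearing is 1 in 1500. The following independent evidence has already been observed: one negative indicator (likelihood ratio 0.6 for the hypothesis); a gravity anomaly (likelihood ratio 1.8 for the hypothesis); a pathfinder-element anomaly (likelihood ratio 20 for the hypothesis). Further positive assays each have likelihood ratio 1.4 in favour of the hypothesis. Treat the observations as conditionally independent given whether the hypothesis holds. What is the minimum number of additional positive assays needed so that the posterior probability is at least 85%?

Prior odds = (1/1500)/(1499/1500) = 1/1499.
Combined Bayes factor of the evidence already in hand = 0.6 × 1.8 × 20 = 21.6.
Odds after that evidence = (1/1499) × 21.6 = 108/7495.
Target odds = 0.85/0.15 = 17/3.
Need 1.4ⁿ ≥ 17/3 ÷ (108/7495) = 127415/324.
1.4¹⁷ ≈304.913 falls short of 127415/324 but 1.4¹⁸ ≈426.879 reaches it, so n = 18.

18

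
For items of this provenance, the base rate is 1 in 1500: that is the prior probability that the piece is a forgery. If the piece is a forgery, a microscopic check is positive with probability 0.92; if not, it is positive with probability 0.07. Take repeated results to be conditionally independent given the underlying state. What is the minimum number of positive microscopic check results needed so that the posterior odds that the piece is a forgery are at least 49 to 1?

5

Prior odds = (1/1500)/(1499/1500) = 1/1499.
Likelihood ratio of a positive = 0.92/0.07 = 92/7.
Target odds = 49.
Need (1/1499) × (92/7)ⁿ ≥ 49, i.e. (92/7)ⁿ ≥ 73451.
(92/7)⁴ = 71639296/2401 falls short of 73451 but (92/7)⁵ ≈392147 reaches it, so n = 5.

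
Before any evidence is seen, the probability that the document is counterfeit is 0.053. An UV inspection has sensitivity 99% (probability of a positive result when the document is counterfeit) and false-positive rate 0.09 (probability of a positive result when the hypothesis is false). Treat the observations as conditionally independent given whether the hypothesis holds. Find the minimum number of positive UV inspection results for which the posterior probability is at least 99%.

Prior odds: 0.053 ÷ 0.947 = 53/947.
Likelihood ratio of a positive result = 0.99/0.09 = 11.
Target odds: 0.99 ÷ 0.01 = 99.
Require 11ⁿ ≥ 99 ÷ (53/947) = 93753/53.
11³ = 1331 falls short of 93753/53 but 11⁴ = 14641 reaches it, so n = 4.

4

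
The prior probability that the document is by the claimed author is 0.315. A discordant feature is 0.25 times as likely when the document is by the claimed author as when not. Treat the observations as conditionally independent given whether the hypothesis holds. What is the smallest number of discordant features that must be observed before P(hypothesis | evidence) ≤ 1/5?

Prior odds = 0.315/0.685 = 63/137.
Likelihood ratio per discordant feature = 0.25.
Target odds: 0.2 ÷ 0.8 = 0.25.
Require 0.25ⁿ ≤ 0.25 ÷ (63/137) = 137/252.
0.25¹ = 0.25, which is already at or below the required 137/252; so n = 1.

1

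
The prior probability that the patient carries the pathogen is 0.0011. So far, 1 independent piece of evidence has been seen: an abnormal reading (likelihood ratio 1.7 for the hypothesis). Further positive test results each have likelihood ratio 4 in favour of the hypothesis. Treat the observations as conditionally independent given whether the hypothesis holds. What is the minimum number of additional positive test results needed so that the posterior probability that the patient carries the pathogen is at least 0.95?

7

Prior odds = 0.0011/0.9989 = 11/9989.
Bayes factor of the evidence already in hand = 1.7.
Odds after that evidence = (11/9989) × 1.7 = 187/99890.
Target odds = 0.95/0.05 = 19.
Need 4ⁿ ≥ 19 ÷ (187/99890) = 1897910/187.
4⁶ = 4096 falls short of 1897910/187 but 4⁷ = 16384 reaches it, so n = 7.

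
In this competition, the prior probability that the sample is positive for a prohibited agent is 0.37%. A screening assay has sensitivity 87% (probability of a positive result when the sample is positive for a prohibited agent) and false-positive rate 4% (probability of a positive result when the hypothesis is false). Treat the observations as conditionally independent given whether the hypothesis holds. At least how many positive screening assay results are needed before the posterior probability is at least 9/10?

Prior odds: 0.0037 ÷ 0.9963 = 37/9963.
Likelihood ratio of a positive result = 0.87/0.04 = 21.75.
Target posterior odds = 0.9/0.1 = 9.
Require 21.75ⁿ ≥ 9 ÷ (37/9963) = 89667/37.
21.75² = 473.0625 falls short of 89667/37 but 21.75³ = 658503/64 reaches it, so n = 3.

3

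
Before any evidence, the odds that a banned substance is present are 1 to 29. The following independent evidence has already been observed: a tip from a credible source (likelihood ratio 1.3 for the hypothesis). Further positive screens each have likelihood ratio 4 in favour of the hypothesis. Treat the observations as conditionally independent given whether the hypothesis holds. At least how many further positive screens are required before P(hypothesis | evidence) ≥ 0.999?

8

Prior odds = 1/29.
Bayes factor of the evidence already in hand = 1.3.
Odds after that evidence = (1/29) × 1.3 = 13/290.
Target odds = 0.999/0.001 = 999.
Need 4ⁿ ≥ 999 ÷ (13/290) = 289710/13.
4⁷ = 16384 falls short of 289710/13 but 4⁸ = 65536 reaches it, so n = 8.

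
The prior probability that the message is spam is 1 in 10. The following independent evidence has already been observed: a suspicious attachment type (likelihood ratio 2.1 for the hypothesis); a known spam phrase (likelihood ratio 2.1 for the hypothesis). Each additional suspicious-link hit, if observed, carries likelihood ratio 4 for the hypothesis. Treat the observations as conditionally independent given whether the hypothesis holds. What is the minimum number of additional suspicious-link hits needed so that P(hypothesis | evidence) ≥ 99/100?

4

Prior odds = 0.1/0.9 = 1/9.
Combined Bayes factor of the evidence already in hand = 2.1 × 2.1 = 4.41.
Odds after that evidence = (1/9) × 4.41 = 0.49.
Target odds = 0.99/0.01 = 99.
Need 4ⁿ ≥ 99 ÷ 0.49 = 9900/49.
4³ = 64 falls short of 9900/49 but 4⁴ = 256 reaches it, so n = 4.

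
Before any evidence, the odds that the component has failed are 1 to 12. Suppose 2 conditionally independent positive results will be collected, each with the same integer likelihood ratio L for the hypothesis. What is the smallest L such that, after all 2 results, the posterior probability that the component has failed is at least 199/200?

Prior odds = 1/12.
Target odds = 0.995/0.005 = 199.
Need L² ≥ 199 ÷ (1/12) = 2388.
48² = 2304 < 2388 ≤ 2401 = 49², so L = 49.

49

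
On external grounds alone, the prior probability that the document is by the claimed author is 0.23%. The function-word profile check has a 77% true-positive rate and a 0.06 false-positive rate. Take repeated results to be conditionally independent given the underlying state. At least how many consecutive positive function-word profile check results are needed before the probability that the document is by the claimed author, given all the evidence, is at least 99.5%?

Prior odds: 0.0023 ÷ 0.9977 = 23/9977.
Likelihood ratio of a positive result = 0.77/0.06 = 77/6.
Target posterior odds = 0.995/0.005 = 199.
Require (77/6)ⁿ ≥ 199 ÷ (23/9977) = 1985423/23.
(77/6)⁴ = 35153041/1296 falls short of 1985423/23 but (77/6)⁵ ≈348095 reaches it, so n = 5.

5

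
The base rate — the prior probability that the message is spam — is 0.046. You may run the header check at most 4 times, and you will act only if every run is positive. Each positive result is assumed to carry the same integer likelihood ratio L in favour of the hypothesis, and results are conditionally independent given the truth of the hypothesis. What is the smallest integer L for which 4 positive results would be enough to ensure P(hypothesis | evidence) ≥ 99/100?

7

Prior odds = 0.046/0.954 = 23/477.
Target odds = 0.99/0.01 = 99.
Need L⁴ ≥ 99 ÷ (23/477) = 47223/23.
6⁴ = 1296 < 47223/23 ≤ 2401 = 7⁴, so L = 7.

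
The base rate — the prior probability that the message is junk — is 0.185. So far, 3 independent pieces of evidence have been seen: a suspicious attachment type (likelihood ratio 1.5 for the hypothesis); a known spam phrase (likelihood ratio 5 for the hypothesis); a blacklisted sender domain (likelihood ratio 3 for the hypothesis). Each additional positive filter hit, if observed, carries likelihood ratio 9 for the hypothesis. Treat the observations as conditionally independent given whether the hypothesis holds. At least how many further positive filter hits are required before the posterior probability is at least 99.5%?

2

Prior odds = 0.185/0.815 = 37/163.
Combined Bayes factor of the evidence already in hand = 1.5 × 5 × 3 = 22.5.
Odds after that evidence = (37/163) × 22.5 = 1665/326.
Target odds = 0.995/0.005 = 199.
Need 9ⁿ ≥ 199 ÷ (1665/326) = 64874/1665.
9¹ = 9 falls short of 64874/1665 but 9² = 81 reaches it, so n = 2.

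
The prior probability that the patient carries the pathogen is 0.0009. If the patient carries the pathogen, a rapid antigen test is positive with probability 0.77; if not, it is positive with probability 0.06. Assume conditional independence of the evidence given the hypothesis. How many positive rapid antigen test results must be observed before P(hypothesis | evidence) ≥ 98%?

5

Prior odds = 0.0009/0.9991 = 9/9991.
Likelihood ratio of a positive = 0.77/0.06 = 77/6.
Target odds: 0.98 ÷ 0.02 = 49.
Need (9/9991) × (77/6)ⁿ ≥ 49, i.e. (77/6)ⁿ ≥ 489559/9.
(77/6)⁴ = 35153041/1296 falls short of 489559/9 but (77/6)⁵ ≈348095 reaches it, so n = 5.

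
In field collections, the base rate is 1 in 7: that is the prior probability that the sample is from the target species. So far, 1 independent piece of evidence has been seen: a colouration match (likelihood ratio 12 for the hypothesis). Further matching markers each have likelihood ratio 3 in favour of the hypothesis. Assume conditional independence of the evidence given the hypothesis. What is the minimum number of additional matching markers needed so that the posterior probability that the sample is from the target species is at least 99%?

4

Prior odds = (1/7)/(6/7) = 1/6.
Bayes factor of the evidence already in hand = 12.
Odds after that evidence = (1/6) × 12 = 2.
Target odds = 0.99/0.01 = 99.
Need 3ⁿ ≥ 99 ÷ 2 = 49.5.
3³ = 27 falls short of 49.5 but 3⁴ = 81 reaches it, so n = 4.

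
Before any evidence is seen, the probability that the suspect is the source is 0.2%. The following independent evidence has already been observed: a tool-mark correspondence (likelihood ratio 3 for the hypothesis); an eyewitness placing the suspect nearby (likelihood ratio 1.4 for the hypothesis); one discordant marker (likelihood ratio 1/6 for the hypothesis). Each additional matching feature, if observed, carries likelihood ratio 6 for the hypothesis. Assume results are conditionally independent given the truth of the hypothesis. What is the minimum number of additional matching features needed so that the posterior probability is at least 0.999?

8

Prior odds = 0.002/0.998 = 1/499.
Combined Bayes factor of the evidence already in hand = 3 × 1.4 × (1/6) = 0.7.
Odds after that evidence = (1/499) × 0.7 = 7/4990.
Target odds = 0.999/0.001 = 999.
Need 6ⁿ ≥ 999 ÷ (7/4990) = 4985010/7.
6⁷ = 279936 falls short of 4985010/7 but 6⁸ = 1679616 reaches it, so n = 8.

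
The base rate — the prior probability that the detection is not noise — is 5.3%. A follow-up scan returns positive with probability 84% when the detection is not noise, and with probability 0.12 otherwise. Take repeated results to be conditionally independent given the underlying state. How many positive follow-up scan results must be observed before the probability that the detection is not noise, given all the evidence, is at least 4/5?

3

Prior odds: 0.053 ÷ 0.947 = 53/947.
Likelihood ratio of a positive result = 0.84/0.12 = 7.
Target odds: 0.8 ÷ 0.2 = 4.
Need (53/947) × 7ⁿ ≥ 4, i.e. 7ⁿ ≥ 3788/53.
7² = 49 falls short of 3788/53 but 7³ = 343 reaches it, so n = 3.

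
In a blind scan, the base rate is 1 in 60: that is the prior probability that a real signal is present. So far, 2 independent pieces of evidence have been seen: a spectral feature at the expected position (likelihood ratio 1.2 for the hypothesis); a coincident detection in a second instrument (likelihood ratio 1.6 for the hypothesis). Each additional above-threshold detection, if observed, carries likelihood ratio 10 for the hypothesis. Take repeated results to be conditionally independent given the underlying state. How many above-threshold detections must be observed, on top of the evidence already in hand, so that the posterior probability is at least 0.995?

Prior odds = (1/60)/(59/60) = 1/59.
Combined Bayes factor of the evidence already in hand = 1.2 × 1.6 = 1.92.
Odds after that evidence = (1/59) × 1.92 = 48/1475.
Target odds = 0.995/0.005 = 199.
Need 10ⁿ ≥ 199 ÷ (48/1475) = 293525/48.
10³ = 1000 falls short of 293525/48 but 10⁴ = 10000 reaches it, so n = 4.

4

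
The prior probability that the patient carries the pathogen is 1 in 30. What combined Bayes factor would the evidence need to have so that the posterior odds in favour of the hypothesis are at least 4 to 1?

116

Prior odds = (1/30)/(29/30) = 1/29.
Target odds = 4.
Required Bayes factor = 4 ÷ (1/29) = 116.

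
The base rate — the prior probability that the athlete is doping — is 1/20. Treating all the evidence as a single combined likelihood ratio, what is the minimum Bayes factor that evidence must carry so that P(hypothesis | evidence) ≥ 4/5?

76

Prior odds = 0.05/0.95 = 1/19.
Target odds = 0.8/0.2 = 4.
Required Bayes factor = 4 ÷ (1/19) = 76.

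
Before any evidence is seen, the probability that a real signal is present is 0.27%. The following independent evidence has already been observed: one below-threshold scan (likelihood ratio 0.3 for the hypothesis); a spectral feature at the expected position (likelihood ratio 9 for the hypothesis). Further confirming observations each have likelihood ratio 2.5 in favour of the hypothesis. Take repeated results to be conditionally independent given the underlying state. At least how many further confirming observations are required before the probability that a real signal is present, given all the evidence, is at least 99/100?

11

Prior odds = 0.0027/0.9973 = 27/9973.
Combined Bayes factor of the evidence already in hand = 0.3 × 9 = 2.7.
Odds after that evidence = (27/9973) × 2.7 = 729/99730.
Target odds = 0.99/0.01 = 99.
Need 2.5ⁿ ≥ 99 ÷ (729/99730) = 1097030/81.
2.5¹⁰ = 9765625/1024 falls short of 1097030/81 but 2.5¹¹ = 48828125/2048 reaches it, so n = 11.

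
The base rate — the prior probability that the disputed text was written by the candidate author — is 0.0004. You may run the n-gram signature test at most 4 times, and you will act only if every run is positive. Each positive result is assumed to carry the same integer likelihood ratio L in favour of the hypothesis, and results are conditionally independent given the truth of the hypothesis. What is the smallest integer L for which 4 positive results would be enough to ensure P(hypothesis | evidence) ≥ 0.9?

13

Prior odds = 0.0004/0.9996 = 1/2499.
Target odds = 0.9/0.1 = 9.
Need L⁴ ≥ 9 ÷ (1/2499) = 22491.
12⁴ = 20736 < 22491 ≤ 28561 = 13⁴, so L = 13.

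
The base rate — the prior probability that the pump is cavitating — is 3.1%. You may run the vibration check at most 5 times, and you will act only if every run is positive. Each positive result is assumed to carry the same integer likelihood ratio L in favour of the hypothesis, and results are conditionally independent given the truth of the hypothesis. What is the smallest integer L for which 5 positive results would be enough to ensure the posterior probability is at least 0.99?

Prior odds = 0.031/0.969 = 31/969.
Target odds = 0.99/0.01 = 99.
Need L⁵ ≥ 99 ÷ (31/969) = 95931/31.
4⁵ = 1024 < 95931/31 ≤ 3125 = 5⁵, so L = 5.

5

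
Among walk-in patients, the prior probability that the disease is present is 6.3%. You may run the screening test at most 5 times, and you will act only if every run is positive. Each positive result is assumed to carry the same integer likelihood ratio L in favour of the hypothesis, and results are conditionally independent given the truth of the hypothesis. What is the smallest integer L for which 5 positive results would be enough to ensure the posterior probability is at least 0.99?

5

Prior odds = 0.063/0.937 = 63/937.
Target odds = 0.99/0.01 = 99.
Need L⁵ ≥ 99 ÷ (63/937) = 10307/7.
4⁵ = 1024 < 10307/7 ≤ 3125 = 5⁵, so L = 5.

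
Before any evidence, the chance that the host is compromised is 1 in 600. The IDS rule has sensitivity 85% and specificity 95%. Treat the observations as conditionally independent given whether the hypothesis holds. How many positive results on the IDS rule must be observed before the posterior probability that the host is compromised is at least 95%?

Prior odds: (1/600) ÷ (599/600) = 1/599.
False-positive rate = 1 − 0.95 = 0.05; likelihood ratio of a positive = 0.85/0.05 = 17.
Target posterior odds = 0.95/0.05 = 19.
Need (1/599) × 17ⁿ ≥ 19, i.e. 17ⁿ ≥ 11381.
17³ = 4913 falls short of 11381 but 17⁴ = 83521 reaches it, so n = 4.

4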